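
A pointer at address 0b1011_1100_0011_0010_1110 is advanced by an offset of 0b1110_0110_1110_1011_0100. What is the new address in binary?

0b110100011000111100010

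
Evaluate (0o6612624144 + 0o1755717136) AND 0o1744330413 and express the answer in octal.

0o540100002

Add column by column in base 8, right to left:
  4+6 = 2 carry 1
  4+3+1 = 0 carry 1
  1+1+1 = 3
  4+7 = 3 carry 1
  2+1+1 = 4
  6+7 = 5 carry 1
  2+5+1 = 0 carry 1
  1+5+1 = 7
  6+7 = 5 carry 1
  6+1+1 = 0 carry 1
  final carry 1
Sum = 0o10570543302; now AND with 0o1744330413:
  1&0=0, 0&1=0, 5&7=5, 7&4=4, 0&4=0, 5&3=1, 4&3=0, 3&0=0, 3&4=0, 0&1=0, 2&3=2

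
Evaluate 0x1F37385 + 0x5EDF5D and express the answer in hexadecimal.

Add column by column in base 16, right to left:
  5+D = 2 carry 1
  8+5+1 = E
  3+F = 2 carry 1
  7+D+1 = 5 carry 1
  3+E+1 = 2 carry 1
  F+5+1 = 5 carry 1
  1+0+1 = 2

0x25252E2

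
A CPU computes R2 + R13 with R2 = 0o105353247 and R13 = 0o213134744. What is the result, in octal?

0o320510213

Add column by column in base 8, right to left:
  7+4 = 3 carry 1
  4+4+1 = 1 carry 1
  2+7+1 = 2 carry 1
  3+4+1 = 0 carry 1
  5+3+1 = 1 carry 1
  3+1+1 = 5
  5+3 = 0 carry 1
  0+1+1 = 2
  1+2 = 3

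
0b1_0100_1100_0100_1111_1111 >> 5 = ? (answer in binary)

Right shift by 5: drop the 5 least-significant bits.

0b1010011000100111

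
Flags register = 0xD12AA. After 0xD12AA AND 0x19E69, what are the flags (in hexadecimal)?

AND each hex digit independently (no carries):
  D&1=1, 1&9=1, 2&E=2, A&6=2, A&9=8

0x11228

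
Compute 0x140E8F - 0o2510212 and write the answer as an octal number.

0o2277005

0x140E8F = 0o5007217 in octal.
Subtract column by column in base 8:
  7-2 → 5
  1-1 → 0
  2-2 → 0
  7-0 → 7
  0-1 → 7 (borrow)
  0-5-1 → 2 (borrow)
  5-2-1 → 2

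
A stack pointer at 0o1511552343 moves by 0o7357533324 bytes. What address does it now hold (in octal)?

0o11071305667

Add column by column in base 8, right to left:
  3+4 = 7
  4+2 = 6
  3+3 = 6
  2+3 = 5
  5+3 = 0 carry 1
  5+5+1 = 3 carry 1
  1+7+1 = 1 carry 1
  1+5+1 = 7
  5+3 = 0 carry 1
  1+7+1 = 1 carry 1
  final carry 1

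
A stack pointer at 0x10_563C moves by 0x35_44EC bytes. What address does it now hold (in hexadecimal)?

0x459B28

Add column by column in base 16, right to left:
  C+C = 8 carry 1
  3+E+1 = 2 carry 1
  6+4+1 = B
  5+4 = 9
  0+5 = 5
  1+3 = 4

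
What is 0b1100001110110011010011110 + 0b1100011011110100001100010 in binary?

Add column by column in base 2, right to left:
  0+0 = 0
  1+1 = 0 carry 1
  1+0+1 = 0 carry 1
  1+0+1 = 0 carry 1
  1+0+1 = 0 carry 1
  0+1+1 = 0 carry 1
  0+1+1 = 0 carry 1
  1+0+1 = 0 carry 1
  0+0+1 = 1
  1+0 = 1
  1+0 = 1
  0+1 = 1
  0+0 = 0
  1+1 = 0 carry 1
  1+1+1 = 1 carry 1
  0+1+1 = 0 carry 1
  1+1+1 = 1 carry 1
  1+0+1 = 0 carry 1
  1+1+1 = 1 carry 1
  0+1+1 = 0 carry 1
  0+0+1 = 1
  0+0 = 0
  0+0 = 0
  1+1 = 0 carry 1
  1+1+1 = 1 carry 1
  final carry 1

0b11000101010100111100000000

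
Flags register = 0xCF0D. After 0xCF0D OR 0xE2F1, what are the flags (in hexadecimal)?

OR each hex digit independently (no carries):
  C|E=E, F|2=F, 0|F=F, D|1=D

0xEFFD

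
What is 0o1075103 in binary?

Each octal digit is 3 bits: 1=001 0=000 7=111 5=101 1=001 0=000 3=011.

0b1000111101001000011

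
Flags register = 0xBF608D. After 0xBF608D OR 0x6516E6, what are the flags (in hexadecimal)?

OR each hex digit independently (no carries):
  B|6=F, F|5=F, 6|1=7, 0|6=6, 8|E=E, D|6=F

0xFF76EF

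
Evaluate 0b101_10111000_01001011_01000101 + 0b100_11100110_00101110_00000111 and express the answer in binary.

0b1010100111100111100101001100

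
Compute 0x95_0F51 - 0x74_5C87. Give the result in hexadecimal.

0x20B2CA

Subtract column by column in base 16:
  1-7 → A (borrow)
  5-8-1 → C (borrow)
  F-C-1 → 2
  0-5 → B (borrow)
  5-4-1 → 0
  9-7 → 2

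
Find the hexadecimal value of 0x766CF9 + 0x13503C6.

0x1AB70BF

Add column by column in base 16, right to left:
  9+6 = F
  F+C = B carry 1
  C+3+1 = 0 carry 1
  6+0+1 = 7
  6+5 = B
  7+3 = A
  0+1 = 1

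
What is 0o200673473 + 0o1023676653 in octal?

0o1224572346

Add column by column in base 8, right to left:
  3+3 = 6
  7+5 = 4 carry 1
  4+6+1 = 3 carry 1
  3+6+1 = 2 carry 1
  7+7+1 = 7 carry 1
  6+6+1 = 5 carry 1
  0+3+1 = 4
  0+2 = 2
  2+0 = 2
  0+1 = 1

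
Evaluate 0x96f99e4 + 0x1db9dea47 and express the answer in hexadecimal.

Add column by column in base 16, right to left:
  4+7 = b
  e+4 = 2 carry 1
  9+a+1 = 4 carry 1
  9+e+1 = 8 carry 1
  f+d+1 = d carry 1
  6+9+1 = 0 carry 1
  9+b+1 = 5 carry 1
  0+d+1 = e
  0+1 = 1

0x1e50d842b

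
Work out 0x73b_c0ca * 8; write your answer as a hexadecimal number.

0x39de0650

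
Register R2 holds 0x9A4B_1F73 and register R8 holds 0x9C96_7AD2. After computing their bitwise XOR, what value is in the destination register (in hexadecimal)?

XOR each hex digit independently (no carries):
  9^9=0, A^C=6, 4^9=D, B^6=D, 1^7=6, F^A=5, 7^D=A, 3^2=1

0x06DD65A1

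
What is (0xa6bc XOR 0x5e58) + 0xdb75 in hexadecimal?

0x1d459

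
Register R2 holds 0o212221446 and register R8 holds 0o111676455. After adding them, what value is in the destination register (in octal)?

Add column by column in base 8, right to left:
  6+5 = 3 carry 1
  4+5+1 = 2 carry 1
  4+4+1 = 1 carry 1
  1+6+1 = 0 carry 1
  2+7+1 = 2 carry 1
  2+6+1 = 1 carry 1
  2+1+1 = 4
  1+1 = 2
  2+1 = 3

0o324120123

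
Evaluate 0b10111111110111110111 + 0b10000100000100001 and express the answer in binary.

0b11010000011000011000

Add column by column in base 2, right to left:
  1+1 = 0 carry 1
  1+0+1 = 0 carry 1
  1+0+1 = 0 carry 1
  0+0+1 = 1
  1+0 = 1
  1+1 = 0 carry 1
  1+0+1 = 0 carry 1
  1+0+1 = 0 carry 1
  1+0+1 = 0 carry 1
  0+0+1 = 1
  1+0 = 1
  1+1 = 0 carry 1
  1+0+1 = 0 carry 1
  1+0+1 = 0 carry 1
  1+0+1 = 0 carry 1
  1+0+1 = 0 carry 1
  1+1+1 = 1 carry 1
  1+0+1 = 0 carry 1
  0+0+1 = 1
  1+0 = 1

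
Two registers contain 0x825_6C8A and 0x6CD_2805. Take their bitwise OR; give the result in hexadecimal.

0xEED6C8F

OR each hex digit independently (no carries):
  8|6=E, 2|C=E, 5|D=D, 6|2=6, C|8=C, 8|0=8, A|5=F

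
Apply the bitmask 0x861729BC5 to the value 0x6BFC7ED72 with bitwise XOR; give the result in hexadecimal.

XOR each hex digit independently (no carries):
  6^8=E, B^6=D, F^1=E, C^7=B, 7^2=5, E^9=7, D^B=6, 7^C=B, 2^5=7

0xEDEB576B7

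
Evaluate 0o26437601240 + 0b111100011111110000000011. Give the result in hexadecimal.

0o26437601240 = 0xB47F02A0 in hexadecimal.
0b111100011111110000000011 = 0xF1FC03 in hexadecimal.
Add column by column in base 16, right to left:
  0+3 = 3
  A+0 = A
  2+C = E
  0+F = F
  F+1 = 0 carry 1
  7+F+1 = 7 carry 1
  4+0+1 = 5
  B+0 = B

0xB570FEA3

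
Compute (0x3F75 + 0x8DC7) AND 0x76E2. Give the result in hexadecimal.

Add column by column in base 16, right to left:
  5+7 = C
  7+C = 3 carry 1
  F+D+1 = D carry 1
  3+8+1 = C
Sum = 0xCD3C; now AND with 0x76E2:
  C&7=4, D&6=4, 3&E=2, C&2=0

0x4420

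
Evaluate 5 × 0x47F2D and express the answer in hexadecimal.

0x167BE1

Multiply each base-16 digit by 5, carrying:
  D×5 = 65 → write 1 carry 4
  2×5+4 = 14 → write E
  F×5 = 75 → write B carry 4
  7×5+4 = 39 → write 7 carry 2
  4×5+2 = 22 → write 6 carry 1
  remaining carry: 1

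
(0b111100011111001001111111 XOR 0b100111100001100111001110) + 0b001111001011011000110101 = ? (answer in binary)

First 0b111100011111001001111111 XOR 0b100111100001100111001110 = 0b011011111110101110110001.
Add column by column in base 2, right to left:
  1+1 = 0 carry 1
  0+0+1 = 1
  0+1 = 1
  0+0 = 0
  1+1 = 0 carry 1
  1+1+1 = 1 carry 1
  0+0+1 = 1
  1+0 = 1
  1+0 = 1
  1+1 = 0 carry 1
  0+1+1 = 0 carry 1
  1+0+1 = 0 carry 1
  0+1+1 = 0 carry 1
  1+1+1 = 1 carry 1
  1+0+1 = 0 carry 1
  1+1+1 = 1 carry 1
  1+0+1 = 0 carry 1
  1+0+1 = 0 carry 1
  1+1+1 = 1 carry 1
  1+1+1 = 1 carry 1
  0+1+1 = 0 carry 1
  1+1+1 = 1 carry 1
  1+0+1 = 0 carry 1
  final carry 1

0b101011001010000111100110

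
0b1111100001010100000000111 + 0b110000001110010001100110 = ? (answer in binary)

0b10101100011000110001101101

Add column by column in base 2, right to left:
  1+0 = 1
  1+1 = 0 carry 1
  1+1+1 = 1 carry 1
  0+0+1 = 1
  0+0 = 0
  0+1 = 1
  0+1 = 1
  0+0 = 0
  0+0 = 0
  0+0 = 0
  0+1 = 1
  1+0 = 1
  0+0 = 0
  1+1 = 0 carry 1
  0+1+1 = 0 carry 1
  1+1+1 = 1 carry 1
  0+0+1 = 1
  0+0 = 0
  0+0 = 0
  0+0 = 0
  1+0 = 1
  1+0 = 1
  1+1 = 0 carry 1
  1+1+1 = 1 carry 1
  1+0+1 = 0 carry 1
  final carry 1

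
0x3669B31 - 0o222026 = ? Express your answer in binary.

0x3669B31 = 0b11011001101001101100110001 in binary.
0o222026 = 0b10010010000010110 in binary.
Subtract column by column in base 2:
  1-0 → 1
  0-1 → 1 (borrow)
  0-1-1 → 0 (borrow)
  0-0-1 → 1 (borrow)
  1-1-1 → 1 (borrow)
  1-0-1 → 0
  0-0 → 0
  0-0 → 0
  1-0 → 1
  1-0 → 1
  0-1 → 1 (borrow)
  1-0-1 → 0
  1-0 → 1
  0-1 → 1 (borrow)
  0-0-1 → 1 (borrow)
  1-0-1 → 0
  0-1 → 1 (borrow)
  1-0-1 → 0
  1-0 → 1
  0-0 → 0
  0-0 → 0
  1-0 → 1
  1-0 → 1
  0-0 → 0
  1-0 → 1
  1-0 → 1

0b11011001010111011100011011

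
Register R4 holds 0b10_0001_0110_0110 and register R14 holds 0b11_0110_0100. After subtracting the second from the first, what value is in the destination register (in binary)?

0b1111000000010

Subtract column by column in base 2:
  0-0 → 0
  1-0 → 1
  1-1 → 0
  0-0 → 0
  0-0 → 0
  1-1 → 0
  1-1 → 0
  0-0 → 0
  1-1 → 0
  0-1 → 1 (borrow)
  0-0-1 → 1 (borrow)
  0-0-1 → 1 (borrow)
  0-0-1 → 1 (borrow)
  1-0-1 → 0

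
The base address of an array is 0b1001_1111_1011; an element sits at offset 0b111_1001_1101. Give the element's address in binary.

Add column by column in base 2, right to left:
  1+1 = 0 carry 1
  1+0+1 = 0 carry 1
  0+1+1 = 0 carry 1
  1+1+1 = 1 carry 1
  1+1+1 = 1 carry 1
  1+0+1 = 0 carry 1
  1+0+1 = 0 carry 1
  1+1+1 = 1 carry 1
  1+1+1 = 1 carry 1
  0+1+1 = 0 carry 1
  0+1+1 = 0 carry 1
  1+0+1 = 0 carry 1
  final carry 1

0b1000110011000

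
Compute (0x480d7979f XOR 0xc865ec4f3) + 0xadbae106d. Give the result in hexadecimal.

0x12e23763d9

First 0x480d7979f XOR 0xc865ec4f3 = 0x80689536c.
Add column by column in base 16, right to left:
  c+d = 9 carry 1
  6+6+1 = d
  3+0 = 3
  5+1 = 6
  9+e = 7 carry 1
  8+a+1 = 3 carry 1
  6+b+1 = 2 carry 1
  0+d+1 = e
  8+a = 2 carry 1
  final carry 1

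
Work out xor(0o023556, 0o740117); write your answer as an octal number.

0o763441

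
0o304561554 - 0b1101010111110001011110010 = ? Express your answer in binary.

0b1011001110000000001111010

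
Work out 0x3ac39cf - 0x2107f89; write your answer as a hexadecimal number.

0x19bba46

Subtract column by column in base 16:
  f-9 → 6
  c-8 → 4
  9-f → a (borrow)
  3-7-1 → b (borrow)
  c-0-1 → b
  a-1 → 9
  3-2 → 1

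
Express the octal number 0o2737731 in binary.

0b10111011111111011001

Each octal digit is 3 bits: 2=010 7=111 3=011 7=111 7=111 3=011 1=001.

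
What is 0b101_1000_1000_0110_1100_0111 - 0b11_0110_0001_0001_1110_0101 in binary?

0b1000100111010011100010

Subtract column by column in base 2:
  1-1 → 0
  1-0 → 1
  1-1 → 0
  0-0 → 0
  0-0 → 0
  0-1 → 1 (borrow)
  1-1-1 → 1 (borrow)
  1-1-1 → 1 (borrow)
  0-1-1 → 0 (borrow)
  1-0-1 → 0
  1-0 → 1
  0-0 → 0
  0-1 → 1 (borrow)
  0-0-1 → 1 (borrow)
  0-0-1 → 1 (borrow)
  1-0-1 → 0
  0-0 → 0
  0-1 → 1 (borrow)
  0-1-1 → 0 (borrow)
  1-0-1 → 0
  1-1 → 0
  0-1 → 1 (borrow)
  1-0-1 → 0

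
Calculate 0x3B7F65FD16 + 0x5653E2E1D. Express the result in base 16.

Add column by column in base 16, right to left:
  6+D = 3 carry 1
  1+1+1 = 3
  D+E = B carry 1
  F+2+1 = 2 carry 1
  5+E+1 = 4 carry 1
  6+3+1 = A
  F+5 = 4 carry 1
  7+6+1 = E
  B+5 = 0 carry 1
  3+0+1 = 4

0x40E4A42B33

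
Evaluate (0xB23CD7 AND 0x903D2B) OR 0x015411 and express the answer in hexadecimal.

0x917C13

0xB23CD7 AND 0x903D2B = 0x903C03.
Then OR with 0x015411.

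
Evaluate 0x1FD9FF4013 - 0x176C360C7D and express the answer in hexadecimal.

Subtract column by column in base 16:
  3-D → 6 (borrow)
  1-7-1 → 9 (borrow)
  0-C-1 → 3 (borrow)
  4-0-1 → 3
  F-6 → 9
  F-3 → C
  9-C → D (borrow)
  D-6-1 → 6
  F-7 → 8
  1-1 → 0

0x86DC93396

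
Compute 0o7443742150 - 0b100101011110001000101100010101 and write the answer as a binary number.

0o7443742150 = 0b111100100011111100010001101000 in binary.
Subtract column by column in base 2:
  0-1 → 1 (borrow)
  0-0-1 → 1 (borrow)
  0-1-1 → 0 (borrow)
  1-0-1 → 0
  0-1 → 1 (borrow)
  1-0-1 → 0
  1-0 → 1
  0-0 → 0
  0-1 → 1 (borrow)
  0-1-1 → 0 (borrow)
  1-0-1 → 0
  0-1 → 1 (borrow)
  0-0-1 → 1 (borrow)
  0-0-1 → 1 (borrow)
  1-0-1 → 0
  1-1 → 0
  1-0 → 1
  1-0 → 1
  1-0 → 1
  1-1 → 0
  0-1 → 1 (borrow)
  0-1-1 → 0 (borrow)
  0-1-1 → 0 (borrow)
  1-0-1 → 0
  0-1 → 1 (borrow)
  0-0-1 → 1 (borrow)
  1-1-1 → 1 (borrow)
  1-0-1 → 0
  1-0 → 1
  1-1 → 0

0b10111000101110011100101010011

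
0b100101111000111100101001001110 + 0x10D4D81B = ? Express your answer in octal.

0o6656121151

0b100101111000111100101001001110 = 0o4570745116 in octal.
0x10D4D81B = 0o2065154033 in octal.
Add column by column in base 8, right to left:
  6+3 = 1 carry 1
  1+3+1 = 5
  1+0 = 1
  5+4 = 1 carry 1
  4+5+1 = 2 carry 1
  7+1+1 = 1 carry 1
  0+5+1 = 6
  7+6 = 5 carry 1
  5+0+1 = 6
  4+2 = 6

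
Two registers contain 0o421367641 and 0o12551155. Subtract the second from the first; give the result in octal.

0o406616464

Subtract column by column in base 8:
  1-5 → 4 (borrow)
  4-5-1 → 6 (borrow)
  6-1-1 → 4
  7-1 → 6
  6-5 → 1
  3-5 → 6 (borrow)
  1-2-1 → 6 (borrow)
  2-1-1 → 0
  4-0 → 4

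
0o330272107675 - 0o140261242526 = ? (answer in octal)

Subtract column by column in base 8:
  5-6 → 7 (borrow)
  7-2-1 → 4
  6-5 → 1
  7-2 → 5
  0-4 → 4 (borrow)
  1-2-1 → 6 (borrow)
  2-1-1 → 0
  7-6 → 1
  2-2 → 0
  0-0 → 0
  3-4 → 7 (borrow)
  3-1-1 → 1

0o170010645147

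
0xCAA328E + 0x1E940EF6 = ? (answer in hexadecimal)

0x2B3E4184

Add column by column in base 16, right to left:
  E+6 = 4 carry 1
  8+F+1 = 8 carry 1
  2+E+1 = 1 carry 1
  3+0+1 = 4
  A+4 = E
  A+9 = 3 carry 1
  C+E+1 = B carry 1
  0+1+1 = 2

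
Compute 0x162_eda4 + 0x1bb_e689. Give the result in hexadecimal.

Add column by column in base 16, right to left:
  4+9 = d
  a+8 = 2 carry 1
  d+6+1 = 4 carry 1
  e+e+1 = d carry 1
  2+b+1 = e
  6+b = 1 carry 1
  1+1+1 = 3

0x31ed42d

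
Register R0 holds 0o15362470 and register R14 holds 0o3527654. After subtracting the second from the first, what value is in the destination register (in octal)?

Subtract column by column in base 8:
  0-4 → 4 (borrow)
  7-5-1 → 1
  4-6 → 6 (borrow)
  2-7-1 → 2 (borrow)
  6-2-1 → 3
  3-5 → 6 (borrow)
  5-3-1 → 1
  1-0 → 1

0o11632614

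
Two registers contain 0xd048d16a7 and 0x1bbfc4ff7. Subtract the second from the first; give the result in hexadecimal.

Subtract column by column in base 16:
  7-7 → 0
  a-f → b (borrow)
  6-f-1 → 6 (borrow)
  1-4-1 → c (borrow)
  d-c-1 → 0
  8-f → 9 (borrow)
  4-b-1 → 8 (borrow)
  0-b-1 → 4 (borrow)
  d-1-1 → b

0xb4890c6b0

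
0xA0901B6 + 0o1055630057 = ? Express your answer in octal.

0o2260030745

0xA0901B6 = 0o1202200666 in octal.
Add column by column in base 8, right to left:
  6+7 = 5 carry 1
  6+5+1 = 4 carry 1
  6+0+1 = 7
  0+0 = 0
  0+3 = 3
  2+6 = 0 carry 1
  2+5+1 = 0 carry 1
  0+5+1 = 6
  2+0 = 2
  1+1 = 2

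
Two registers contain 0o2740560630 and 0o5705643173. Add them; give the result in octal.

0o10646424023

Add column by column in base 8, right to left:
  0+3 = 3
  3+7 = 2 carry 1
  6+1+1 = 0 carry 1
  0+3+1 = 4
  6+4 = 2 carry 1
  5+6+1 = 4 carry 1
  0+5+1 = 6
  4+0 = 4
  7+7 = 6 carry 1
  2+5+1 = 0 carry 1
  final carry 1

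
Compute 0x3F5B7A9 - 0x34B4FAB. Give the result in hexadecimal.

0xAA67FE

Subtract column by column in base 16:
  9-B → E (borrow)
  A-A-1 → F (borrow)
  7-F-1 → 7 (borrow)
  B-4-1 → 6
  5-B → A (borrow)
  F-4-1 → A
  3-3 → 0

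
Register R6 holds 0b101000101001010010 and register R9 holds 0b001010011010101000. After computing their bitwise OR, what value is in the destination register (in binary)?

0b101010111011111010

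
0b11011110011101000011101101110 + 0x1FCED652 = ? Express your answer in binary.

0x1FCED652 = 0b11111110011101101011001010010 in binary.
Add column by column in base 2, right to left:
  0+0 = 0
  1+1 = 0 carry 1
  1+0+1 = 0 carry 1
  1+0+1 = 0 carry 1
  0+1+1 = 0 carry 1
  1+0+1 = 0 carry 1
  1+1+1 = 1 carry 1
  0+0+1 = 1
  1+0 = 1
  1+1 = 0 carry 1
  1+1+1 = 1 carry 1
  0+0+1 = 1
  0+1 = 1
  0+0 = 0
  0+1 = 1
  1+1 = 0 carry 1
  0+0+1 = 1
  1+1 = 0 carry 1
  1+1+1 = 1 carry 1
  1+1+1 = 1 carry 1
  0+0+1 = 1
  0+0 = 0
  1+1 = 0 carry 1
  1+1+1 = 1 carry 1
  1+1+1 = 1 carry 1
  1+1+1 = 1 carry 1
  0+1+1 = 0 carry 1
  1+1+1 = 1 carry 1
  1+1+1 = 1 carry 1
  final carry 1

0b111011100111010101110111000000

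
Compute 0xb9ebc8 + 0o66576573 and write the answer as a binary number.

0xb9ebc8 = 0b101110011110101111001000 in binary.
0o66576573 = 0b110110101111110101111011 in binary.
Add column by column in base 2, right to left:
  0+1 = 1
  0+1 = 1
  0+0 = 0
  1+1 = 0 carry 1
  0+1+1 = 0 carry 1
  0+1+1 = 0 carry 1
  1+1+1 = 1 carry 1
  1+0+1 = 0 carry 1
  1+1+1 = 1 carry 1
  1+0+1 = 0 carry 1
  0+1+1 = 0 carry 1
  1+1+1 = 1 carry 1
  0+1+1 = 0 carry 1
  1+1+1 = 1 carry 1
  1+1+1 = 1 carry 1
  1+1+1 = 1 carry 1
  1+0+1 = 0 carry 1
  0+1+1 = 0 carry 1
  0+0+1 = 1
  1+1 = 0 carry 1
  1+1+1 = 1 carry 1
  1+0+1 = 0 carry 1
  0+1+1 = 0 carry 1
  1+1+1 = 1 carry 1
  final carry 1

0b1100101001110100101000011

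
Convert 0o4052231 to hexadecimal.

Each octal digit is 3 bits: 4=100 0=000 5=101 2=010 2=010 3=011 1=001.
Group the bits into nibbles: 0001 0000 0101 0100 1001 1001 → 105499.

0x105499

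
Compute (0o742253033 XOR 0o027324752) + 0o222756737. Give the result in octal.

0o1210156720

First 0o742253033 XOR 0o027324752 = 0o765177761.
Add column by column in base 8, right to left:
  1+7 = 0 carry 1
  6+3+1 = 2 carry 1
  7+7+1 = 7 carry 1
  7+6+1 = 6 carry 1
  7+5+1 = 5 carry 1
  1+7+1 = 1 carry 1
  5+2+1 = 0 carry 1
  6+2+1 = 1 carry 1
  7+2+1 = 2 carry 1
  final carry 1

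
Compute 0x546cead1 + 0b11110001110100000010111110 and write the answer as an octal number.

0o13015025617

0x546cead1 = 0o12433165321 in octal.
0b11110001110100000010111110 = 0o361640276 in octal.
Add column by column in base 8, right to left:
  1+6 = 7
  2+7 = 1 carry 1
  3+2+1 = 6
  5+0 = 5
  6+4 = 2 carry 1
  1+6+1 = 0 carry 1
  3+1+1 = 5
  3+6 = 1 carry 1
  4+3+1 = 0 carry 1
  2+0+1 = 3
  1+0 = 1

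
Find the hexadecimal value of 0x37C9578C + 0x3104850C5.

0x34811A851

Add column by column in base 16, right to left:
  C+5 = 1 carry 1
  8+C+1 = 5 carry 1
  7+0+1 = 8
  5+5 = A
  9+8 = 1 carry 1
  C+4+1 = 1 carry 1
  7+0+1 = 8
  3+1 = 4
  0+3 = 3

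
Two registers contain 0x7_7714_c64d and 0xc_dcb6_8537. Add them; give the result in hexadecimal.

0x1453cb4b84

Add column by column in base 16, right to left:
  d+7 = 4 carry 1
  4+3+1 = 8
  6+5 = b
  c+8 = 4 carry 1
  4+6+1 = b
  1+b = c
  7+c = 3 carry 1
  7+d+1 = 5 carry 1
  7+c+1 = 4 carry 1
  final carry 1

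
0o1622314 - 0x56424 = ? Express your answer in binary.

0b11100000010101000

0o1622314 = 0b1110010010011001100 in binary.
0x56424 = 0b1010110010000100100 in binary.
Subtract column by column in base 2:
  0-0 → 0
  0-0 → 0
  1-1 → 0
  1-0 → 1
  0-0 → 0
  0-1 → 1 (borrow)
  1-0-1 → 0
  1-0 → 1
  0-0 → 0
  0-0 → 0
  1-1 → 0
  0-0 → 0
  0-0 → 0
  1-1 → 0
  0-1 → 1 (borrow)
  0-0-1 → 1 (borrow)
  1-1-1 → 1 (borrow)
  1-0-1 → 0
  1-1 → 0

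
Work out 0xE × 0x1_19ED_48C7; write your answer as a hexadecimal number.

Multiply each base-16 digit by 14, carrying:
  7×14 = 98 → write 2 carry 6
  C×14+6 = 174 → write E carry 10
  8×14+10 = 122 → write A carry 7
  4×14+7 = 63 → write F carry 3
  D×14+3 = 185 → write 9 carry 11
  E×14+11 = 207 → write F carry 12
  9×14+12 = 138 → write A carry 8
  1×14+8 = 22 → write 6 carry 1
  1×14+1 = 15 → write F

0xF6AF9FAE2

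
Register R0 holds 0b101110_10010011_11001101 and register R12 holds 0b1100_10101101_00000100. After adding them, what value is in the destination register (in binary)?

Add column by column in base 2, right to left:
  1+0 = 1
  0+0 = 0
  1+1 = 0 carry 1
  1+0+1 = 0 carry 1
  0+0+1 = 1
  0+0 = 0
  1+0 = 1
  1+0 = 1
  1+1 = 0 carry 1
  1+0+1 = 0 carry 1
  0+1+1 = 0 carry 1
  0+1+1 = 0 carry 1
  1+0+1 = 0 carry 1
  0+1+1 = 0 carry 1
  0+0+1 = 1
  1+1 = 0 carry 1
  0+0+1 = 1
  1+0 = 1
  1+1 = 0 carry 1
  1+1+1 = 1 carry 1
  0+0+1 = 1
  1+0 = 1

0b1110110100000011010001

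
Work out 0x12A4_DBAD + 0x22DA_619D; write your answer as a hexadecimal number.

0x357F3D4A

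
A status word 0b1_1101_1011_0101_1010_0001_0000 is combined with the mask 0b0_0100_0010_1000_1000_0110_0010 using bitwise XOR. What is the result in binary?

0b1100110011101001001110010

XOR bit by bit (1 where the bits differ):
  1110110110101101000010000
^ 0010000101000100001100010
= 1100110011101001001110010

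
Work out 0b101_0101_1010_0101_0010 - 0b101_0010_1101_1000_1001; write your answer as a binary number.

0b10110011001001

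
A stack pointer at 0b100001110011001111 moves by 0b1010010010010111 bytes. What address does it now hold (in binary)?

0b101100000101100110

Add column by column in base 2, right to left:
  1+1 = 0 carry 1
  1+1+1 = 1 carry 1
  1+1+1 = 1 carry 1
  1+0+1 = 0 carry 1
  0+1+1 = 0 carry 1
  0+0+1 = 1
  1+0 = 1
  1+1 = 0 carry 1
  0+0+1 = 1
  0+0 = 0
  1+1 = 0 carry 1
  1+0+1 = 0 carry 1
  1+0+1 = 0 carry 1
  0+1+1 = 0 carry 1
  0+0+1 = 1
  0+1 = 1
  0+0 = 0
  1+0 = 1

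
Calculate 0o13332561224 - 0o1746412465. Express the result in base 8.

0o11364146537

Subtract column by column in base 8:
  4-5 → 7 (borrow)
  2-6-1 → 3 (borrow)
  2-4-1 → 5 (borrow)
  1-2-1 → 6 (borrow)
  6-1-1 → 4
  5-4 → 1
  2-6 → 4 (borrow)
  3-4-1 → 6 (borrow)
  3-7-1 → 3 (borrow)
  3-1-1 → 1
  1-0 → 1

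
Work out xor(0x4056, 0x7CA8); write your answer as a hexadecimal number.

0x3CFE

XOR each hex digit independently (no carries):
  4^7=3, 0^C=C, 5^A=F, 6^8=E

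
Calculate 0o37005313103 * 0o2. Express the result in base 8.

0o76012626206

Multiply each base-8 digit by 2, carrying:
  3×2 = 6 → write 6
  0×2 = 0 → write 0
  1×2 = 2 → write 2
  3×2 = 6 → write 6
  1×2 = 2 → write 2
  3×2 = 6 → write 6
  5×2 = 10 → write 2 carry 1
  0×2+1 = 1 → write 1
  0×2 = 0 → write 0
  7×2 = 14 → write 6 carry 1
  3×2+1 = 7 → write 7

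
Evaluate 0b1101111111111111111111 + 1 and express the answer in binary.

The trailing 19 digits are 1 (max in base 2), so adding 1 cascades: they roll to 0 and the next digit up increments.

0b1110000000000000000000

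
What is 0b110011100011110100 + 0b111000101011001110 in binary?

0b1101100001111000010

Add column by column in base 2, right to left:
  0+0 = 0
  0+1 = 1
  1+1 = 0 carry 1
  0+1+1 = 0 carry 1
  1+0+1 = 0 carry 1
  1+0+1 = 0 carry 1
  1+1+1 = 1 carry 1
  1+1+1 = 1 carry 1
  0+0+1 = 1
  0+1 = 1
  0+0 = 0
  1+1 = 0 carry 1
  1+0+1 = 0 carry 1
  1+0+1 = 0 carry 1
  0+0+1 = 1
  0+1 = 1
  1+1 = 0 carry 1
  1+1+1 = 1 carry 1
  final carry 1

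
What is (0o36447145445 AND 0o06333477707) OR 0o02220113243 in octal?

0o6223157647

0o36447145445 AND 0o06333477707 = 0o06003045405.
Then OR with 0o02220113243.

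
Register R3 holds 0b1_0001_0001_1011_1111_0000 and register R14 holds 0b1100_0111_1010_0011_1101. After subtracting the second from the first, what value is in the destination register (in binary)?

0b1001010000110110011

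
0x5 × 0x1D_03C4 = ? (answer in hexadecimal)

0x9112D4

Multiply each base-16 digit by 5, carrying:
  4×5 = 20 → write 4 carry 1
  C×5+1 = 61 → write D carry 3
  3×5+3 = 18 → write 2 carry 1
  0×5+1 = 1 → write 1
  D×5 = 65 → write 1 carry 4
  1×5+4 = 9 → write 9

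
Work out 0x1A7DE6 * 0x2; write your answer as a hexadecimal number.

0x34FBCC

Multiply each base-16 digit by 2, carrying:
  6×2 = 12 → write C
  E×2 = 28 → write C carry 1
  D×2+1 = 27 → write B carry 1
  7×2+1 = 15 → write F
  A×2 = 20 → write 4 carry 1
  1×2+1 = 3 → write 3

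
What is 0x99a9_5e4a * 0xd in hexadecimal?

Multiply each base-16 digit by 13, carrying:
  a×13 = 130 → write 2 carry 8
  4×13+8 = 60 → write c carry 3
  e×13+3 = 185 → write 9 carry 11
  5×13+11 = 76 → write c carry 4
  9×13+4 = 121 → write 9 carry 7
  a×13+7 = 137 → write 9 carry 8
  9×13+8 = 125 → write d carry 7
  9×13+7 = 124 → write c carry 7
  remaining carry: 7

0x7cd99c9c2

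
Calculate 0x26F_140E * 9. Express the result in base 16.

0x15E7B47E

Multiply each base-16 digit by 9, carrying:
  E×9 = 126 → write E carry 7
  0×9+7 = 7 → write 7
  4×9 = 36 → write 4 carry 2
  1×9+2 = 11 → write B
  F×9 = 135 → write 7 carry 8
  6×9+8 = 62 → write E carry 3
  2×9+3 = 21 → write 5 carry 1
  remaining carry: 1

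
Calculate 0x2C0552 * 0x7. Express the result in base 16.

0x134253E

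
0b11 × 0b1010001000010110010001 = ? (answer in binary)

Multiply each base-2 digit by 3, carrying:
  1×3 = 3 → write 1 carry 1
  0×3+1 = 1 → write 1
  0×3 = 0 → write 0
  0×3 = 0 → write 0
  1×3 = 3 → write 1 carry 1
  0×3+1 = 1 → write 1
  0×3 = 0 → write 0
  1×3 = 3 → write 1 carry 1
  1×3+1 = 4 → write 0 carry 2
  0×3+2 = 2 → write 0 carry 1
  1×3+1 = 4 → write 0 carry 2
  0×3+2 = 2 → write 0 carry 1
  0×3+1 = 1 → write 1
  0×3 = 0 → write 0
  0×3 = 0 → write 0
  1×3 = 3 → write 1 carry 1
  0×3+1 = 1 → write 1
  0×3 = 0 → write 0
  0×3 = 0 → write 0
  1×3 = 3 → write 1 carry 1
  0×3+1 = 1 → write 1
  1×3 = 3 → write 1 carry 1
  remaining carry: 1

0b11110011001000010110011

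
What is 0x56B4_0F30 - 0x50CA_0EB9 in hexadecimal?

Subtract column by column in base 16:
  0-9 → 7 (borrow)
  3-B-1 → 7 (borrow)
  F-E-1 → 0
  0-0 → 0
  4-A → A (borrow)
  B-C-1 → E (borrow)
  6-0-1 → 5
  5-5 → 0

0x5EA0077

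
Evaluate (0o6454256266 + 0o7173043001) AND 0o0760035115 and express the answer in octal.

0o640021005

Add column by column in base 8, right to left:
  6+1 = 7
  6+0 = 6
  2+0 = 2
  6+3 = 1 carry 1
  5+4+1 = 2 carry 1
  2+0+1 = 3
  4+3 = 7
  5+7 = 4 carry 1
  4+1+1 = 6
  6+7 = 5 carry 1
  final carry 1
Sum = 0o15647321267; now AND with 0o0760035115:
  1&0=0, 5&0=0, 6&7=6, 4&6=4, 7&0=0, 3&0=0, 2&3=2, 1&5=1, 2&1=0, 6&1=0, 7&5=5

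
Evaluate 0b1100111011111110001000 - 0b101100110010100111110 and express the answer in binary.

0b111010101101001001010

Subtract column by column in base 2:
  0-0 → 0
  0-1 → 1 (borrow)
  0-1-1 → 0 (borrow)
  1-1-1 → 1 (borrow)
  0-1-1 → 0 (borrow)
  0-1-1 → 0 (borrow)
  0-0-1 → 1 (borrow)
  1-0-1 → 0
  1-1 → 0
  1-0 → 1
  1-1 → 0
  1-0 → 1
  1-0 → 1
  1-1 → 0
  0-1 → 1 (borrow)
  1-0-1 → 0
  1-0 → 1
  1-1 → 0
  0-1 → 1 (borrow)
  0-0-1 → 1 (borrow)
  1-1-1 → 1 (borrow)
  1-0-1 → 0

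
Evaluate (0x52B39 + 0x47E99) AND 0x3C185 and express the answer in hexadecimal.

Add column by column in base 16, right to left:
  9+9 = 2 carry 1
  3+9+1 = D
  B+E = 9 carry 1
  2+7+1 = A
  5+4 = 9
Sum = 0x9A9D2; now AND with 0x3C185:
  9&3=1, A&C=8, 9&1=1, D&8=8, 2&5=0

0x18180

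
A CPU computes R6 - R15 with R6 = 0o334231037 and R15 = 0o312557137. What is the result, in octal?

0o21451700

Subtract column by column in base 8:
  7-7 → 0
  3-3 → 0
  0-1 → 7 (borrow)
  1-7-1 → 1 (borrow)
  3-5-1 → 5 (borrow)
  2-5-1 → 4 (borrow)
  4-2-1 → 1
  3-1 → 2
  3-3 → 0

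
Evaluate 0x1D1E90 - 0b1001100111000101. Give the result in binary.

0b111001000010011001011

0x1D1E90 = 0b111010001111010010000 in binary.
Subtract column by column in base 2:
  0-1 → 1 (borrow)
  0-0-1 → 1 (borrow)
  0-1-1 → 0 (borrow)
  0-0-1 → 1 (borrow)
  1-0-1 → 0
  0-0 → 0
  0-1 → 1 (borrow)
  1-1-1 → 1 (borrow)
  0-1-1 → 0 (borrow)
  1-0-1 → 0
  1-0 → 1
  1-1 → 0
  1-1 → 0
  0-0 → 0
  0-0 → 0
  0-1 → 1 (borrow)
  1-0-1 → 0
  0-0 → 0
  1-0 → 1
  1-0 → 1
  1-0 → 1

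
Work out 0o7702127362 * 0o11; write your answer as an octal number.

0o106723423202

Multiply each base-8 digit by 9, carrying:
  2×9 = 18 → write 2 carry 2
  6×9+2 = 56 → write 0 carry 7
  3×9+7 = 34 → write 2 carry 4
  7×9+4 = 67 → write 3 carry 8
  2×9+8 = 26 → write 2 carry 3
  1×9+3 = 12 → write 4 carry 1
  2×9+1 = 19 → write 3 carry 2
  0×9+2 = 2 → write 2
  7×9 = 63 → write 7 carry 7
  7×9+7 = 70 → write 6 carry 8
  remaining carry: 10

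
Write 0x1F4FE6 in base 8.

0o7647746

Expand each hex digit to 4 bits: 1=0001 F=1111 4=0100 F=1111 E=1110 6=0110.
Group the bits in threes: 111 110 100 111 111 100 110 → 7647746.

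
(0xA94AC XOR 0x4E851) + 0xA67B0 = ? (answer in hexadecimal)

First 0xA94AC XOR 0x4E851 = 0xE7CFD.
Add column by column in base 16, right to left:
  D+0 = D
  F+B = A carry 1
  C+7+1 = 4 carry 1
  7+6+1 = E
  E+A = 8 carry 1
  final carry 1

0x18E4AD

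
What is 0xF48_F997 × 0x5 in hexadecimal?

0x4C6CDFF3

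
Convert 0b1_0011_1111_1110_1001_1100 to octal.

Group the bits in threes: 100 111 111 111 010 011 100 → 4777234.

0o4777234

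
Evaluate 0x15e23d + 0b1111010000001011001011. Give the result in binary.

0x15e23d = 0b101011110001000111101 in binary.
Add column by column in base 2, right to left:
  1+1 = 0 carry 1
  0+1+1 = 0 carry 1
  1+0+1 = 0 carry 1
  1+1+1 = 1 carry 1
  1+0+1 = 0 carry 1
  1+0+1 = 0 carry 1
  0+1+1 = 0 carry 1
  0+1+1 = 0 carry 1
  0+0+1 = 1
  1+1 = 0 carry 1
  0+0+1 = 1
  0+0 = 0
  0+0 = 0
  1+0 = 1
  1+0 = 1
  1+0 = 1
  1+1 = 0 carry 1
  0+0+1 = 1
  1+1 = 0 carry 1
  0+1+1 = 0 carry 1
  1+1+1 = 1 carry 1
  0+1+1 = 0 carry 1
  final carry 1

0b10100101110010100001000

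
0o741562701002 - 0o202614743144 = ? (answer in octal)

0o536745735636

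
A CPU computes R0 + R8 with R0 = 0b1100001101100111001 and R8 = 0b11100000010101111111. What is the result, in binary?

Add column by column in base 2, right to left:
  1+1 = 0 carry 1
  0+1+1 = 0 carry 1
  0+1+1 = 0 carry 1
  1+1+1 = 1 carry 1
  1+1+1 = 1 carry 1
  1+1+1 = 1 carry 1
  0+1+1 = 0 carry 1
  0+0+1 = 1
  1+1 = 0 carry 1
  1+0+1 = 0 carry 1
  0+1+1 = 0 carry 1
  1+0+1 = 0 carry 1
  1+0+1 = 0 carry 1
  0+0+1 = 1
  0+0 = 0
  0+0 = 0
  0+0 = 0
  1+1 = 0 carry 1
  1+1+1 = 1 carry 1
  0+1+1 = 0 carry 1
  final carry 1

0b101000010000010111000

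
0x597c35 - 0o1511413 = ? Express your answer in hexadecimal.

0x52e92a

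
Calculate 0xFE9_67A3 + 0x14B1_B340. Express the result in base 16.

Add column by column in base 16, right to left:
  3+0 = 3
  A+4 = E
  7+3 = A
  6+B = 1 carry 1
  9+1+1 = B
  E+B = 9 carry 1
  F+4+1 = 4 carry 1
  0+1+1 = 2

0x249B1AE3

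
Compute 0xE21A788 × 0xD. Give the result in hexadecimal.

Multiply each base-16 digit by 13, carrying:
  8×13 = 104 → write 8 carry 6
  8×13+6 = 110 → write E carry 6
  7×13+6 = 97 → write 1 carry 6
  A×13+6 = 136 → write 8 carry 8
  1×13+8 = 21 → write 5 carry 1
  2×13+1 = 27 → write B carry 1
  E×13+1 = 183 → write 7 carry 11
  remaining carry: B

0xB7B581E8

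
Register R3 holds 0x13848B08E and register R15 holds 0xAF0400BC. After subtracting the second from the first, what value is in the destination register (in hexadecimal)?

0x8944AFD2

Subtract column by column in base 16:
  E-C → 2
  8-B → D (borrow)
  0-0-1 → F (borrow)
  B-0-1 → A
  8-4 → 4
  4-0 → 4
  8-F → 9 (borrow)
  3-A-1 → 8 (borrow)
  1-0-1 → 0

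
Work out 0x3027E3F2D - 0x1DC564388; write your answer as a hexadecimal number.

0x12627FBA5

Subtract column by column in base 16:
  D-8 → 5
  2-8 → A (borrow)
  F-3-1 → B
  3-4 → F (borrow)
  E-6-1 → 7
  7-5 → 2
  2-C → 6 (borrow)
  0-D-1 → 2 (borrow)
  3-1-1 → 1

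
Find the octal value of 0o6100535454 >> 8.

0o14201273

8 bits is not a whole number of base-8 digits; in binary: 110001000000101011101100101100 >> 8 = 1100010000001010111011.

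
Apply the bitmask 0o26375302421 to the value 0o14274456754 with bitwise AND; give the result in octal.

0o04274002400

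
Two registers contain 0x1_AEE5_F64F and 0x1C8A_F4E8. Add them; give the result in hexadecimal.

0x1CB70EB37

Add column by column in base 16, right to left:
  F+8 = 7 carry 1
  4+E+1 = 3 carry 1
  6+4+1 = B
  F+F = E carry 1
  5+A+1 = 0 carry 1
  E+8+1 = 7 carry 1
  E+C+1 = B carry 1
  A+1+1 = C
  1+0 = 1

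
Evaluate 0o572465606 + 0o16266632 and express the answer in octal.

Add column by column in base 8, right to left:
  6+2 = 0 carry 1
  0+3+1 = 4
  6+6 = 4 carry 1
  5+6+1 = 4 carry 1
  6+6+1 = 5 carry 1
  4+2+1 = 7
  2+6 = 0 carry 1
  7+1+1 = 1 carry 1
  5+0+1 = 6

0o610754440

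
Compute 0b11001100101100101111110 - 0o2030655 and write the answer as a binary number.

0b10111100010011111010001

0o2030655 = 0b10000011000110101101 in binary.
Subtract column by column in base 2:
  0-1 → 1 (borrow)
  1-0-1 → 0
  1-1 → 0
  1-1 → 0
  1-0 → 1
  1-1 → 0
  1-0 → 1
  0-1 → 1 (borrow)
  1-1-1 → 1 (borrow)
  0-0-1 → 1 (borrow)
  0-0-1 → 1 (borrow)
  1-0-1 → 0
  1-1 → 0
  0-1 → 1 (borrow)
  1-0-1 → 0
  0-0 → 0
  0-0 → 0
  1-0 → 1
  1-0 → 1
  0-1 → 1 (borrow)
  0-0-1 → 1 (borrow)
  1-0-1 → 0
  1-0 → 1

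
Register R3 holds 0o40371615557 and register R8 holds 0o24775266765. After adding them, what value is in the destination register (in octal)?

Add column by column in base 8, right to left:
  7+5 = 4 carry 1
  5+6+1 = 4 carry 1
  5+7+1 = 5 carry 1
  5+6+1 = 4 carry 1
  1+6+1 = 0 carry 1
  6+2+1 = 1 carry 1
  1+5+1 = 7
  7+7 = 6 carry 1
  3+7+1 = 3 carry 1
  0+4+1 = 5
  4+2 = 6

0o65367104544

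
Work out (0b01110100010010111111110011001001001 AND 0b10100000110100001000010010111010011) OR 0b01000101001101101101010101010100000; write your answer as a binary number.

0b01110100010010111111110011001001001 AND 0b10100000110100001000010010111010011 = 0b00100000010000001000010010001000001.
Then OR with 0b01000101001101101101010101010100000.

0b1100101011101101101010111011100001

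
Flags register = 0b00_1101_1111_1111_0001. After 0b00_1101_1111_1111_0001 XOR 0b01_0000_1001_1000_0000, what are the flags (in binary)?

XOR bit by bit (1 where the bits differ):
  001101111111110001
^ 010000100110000000
= 011101011001110001

0b011101011001110001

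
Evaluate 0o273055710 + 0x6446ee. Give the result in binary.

0o273055710 = 0b10111011000101101111001000 in binary.
0x6446ee = 0b11001000100011011101110 in binary.
Add column by column in base 2, right to left:
  0+0 = 0
  0+1 = 1
  0+1 = 1
  1+1 = 0 carry 1
  0+0+1 = 1
  0+1 = 1
  1+1 = 0 carry 1
  1+1+1 = 1 carry 1
  1+0+1 = 0 carry 1
  1+1+1 = 1 carry 1
  0+1+1 = 0 carry 1
  1+0+1 = 0 carry 1
  1+0+1 = 0 carry 1
  0+0+1 = 1
  1+1 = 0 carry 1
  0+0+1 = 1
  0+0 = 0
  0+0 = 0
  1+1 = 0 carry 1
  1+0+1 = 0 carry 1
  0+0+1 = 1
  1+1 = 0 carry 1
  1+1+1 = 1 carry 1
  1+0+1 = 0 carry 1
  0+0+1 = 1
  1+0 = 1

0b11010100001010001010110110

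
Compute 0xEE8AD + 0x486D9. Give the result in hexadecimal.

0x136F86

Add column by column in base 16, right to left:
  D+9 = 6 carry 1
  A+D+1 = 8 carry 1
  8+6+1 = F
  E+8 = 6 carry 1
  E+4+1 = 3 carry 1
  final carry 1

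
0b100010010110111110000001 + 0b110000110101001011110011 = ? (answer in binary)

0b1010011001100001001110100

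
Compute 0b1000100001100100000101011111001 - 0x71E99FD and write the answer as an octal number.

0b1000100001100100000101011111001 = 0o10414405371 in octal.
0x71E99FD = 0o707514775 in octal.
Subtract column by column in base 8:
  1-5 → 4 (borrow)
  7-7-1 → 7 (borrow)
  3-7-1 → 3 (borrow)
  5-4-1 → 0
  0-1 → 7 (borrow)
  4-5-1 → 6 (borrow)
  4-7-1 → 4 (borrow)
  1-0-1 → 0
  4-7 → 5 (borrow)
  0-0-1 → 7 (borrow)
  1-0-1 → 0

0o7504670374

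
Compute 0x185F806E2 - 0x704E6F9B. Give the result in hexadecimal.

Subtract column by column in base 16:
  2-B → 7 (borrow)
  E-9-1 → 4
  6-F → 7 (borrow)
  0-6-1 → 9 (borrow)
  8-E-1 → 9 (borrow)
  F-4-1 → A
  5-0 → 5
  8-7 → 1
  1-0 → 1

0x115A99747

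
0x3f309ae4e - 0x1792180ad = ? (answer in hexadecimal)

0x279e82da1

Subtract column by column in base 16:
  e-d → 1
  4-a → a (borrow)
  e-0-1 → d
  a-8 → 2
  9-1 → 8
  0-2 → e (borrow)
  3-9-1 → 9 (borrow)
  f-7-1 → 7
  3-1 → 2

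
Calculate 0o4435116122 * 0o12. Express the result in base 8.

0o55443415464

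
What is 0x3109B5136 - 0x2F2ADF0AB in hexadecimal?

Subtract column by column in base 16:
  6-B → B (borrow)
  3-A-1 → 8 (borrow)
  1-0-1 → 0
  5-F → 6 (borrow)
  B-D-1 → D (borrow)
  9-A-1 → E (borrow)
  0-2-1 → D (borrow)
  1-F-1 → 1 (borrow)
  3-2-1 → 0

0x1DED608B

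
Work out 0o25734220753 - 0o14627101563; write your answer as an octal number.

0o11105117170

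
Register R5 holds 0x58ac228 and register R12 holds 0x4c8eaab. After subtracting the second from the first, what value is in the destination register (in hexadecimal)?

0xc1d77d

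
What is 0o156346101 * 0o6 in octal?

0o1226544606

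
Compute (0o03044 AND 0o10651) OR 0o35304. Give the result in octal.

0o03044 AND 0o10651 = 0o00040.
Then OR with 0o35304.

0o35344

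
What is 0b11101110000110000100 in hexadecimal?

0xEE184

Group the bits into nibbles: 1110 1110 0001 1000 0100 → EE184.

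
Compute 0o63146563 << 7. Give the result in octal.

0o14631534600

7 bits is not a whole number of base-8 digits; in binary: 110011001100110101110011 << 7 = 1100110011001101011100110000000.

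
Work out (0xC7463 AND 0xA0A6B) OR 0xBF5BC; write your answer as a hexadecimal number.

0xBF5FF

0xC7463 AND 0xA0A6B = 0x80063.
Then OR with 0xBF5BC.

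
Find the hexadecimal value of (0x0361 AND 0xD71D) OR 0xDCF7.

0xDFF7

0x0361 AND 0xD71D = 0x0301.
Then OR with 0xDCF7.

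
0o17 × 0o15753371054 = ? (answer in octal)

0o321314230224

Multiply each base-8 digit by 15, carrying:
  4×15 = 60 → write 4 carry 7
  5×15+7 = 82 → write 2 carry 10
  0×15+10 = 10 → write 2 carry 1
  1×15+1 = 16 → write 0 carry 2
  7×15+2 = 107 → write 3 carry 13
  3×15+13 = 58 → write 2 carry 7
  3×15+7 = 52 → write 4 carry 6
  5×15+6 = 81 → write 1 carry 10
  7×15+10 = 115 → write 3 carry 14
  5×15+14 = 89 → write 1 carry 11
  1×15+11 = 26 → write 2 carry 3
  remaining carry: 3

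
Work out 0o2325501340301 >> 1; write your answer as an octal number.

1 bits is not a whole number of base-8 digits; in binary: 10011010101101000001011100000011000001 >> 1 = 1001101010110100000101110000001100000.

0o1152640560140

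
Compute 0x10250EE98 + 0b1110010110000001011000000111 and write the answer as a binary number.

0x10250EE98 = 0b100000010010100001110111010011000 in binary.
Add column by column in base 2, right to left:
  0+1 = 1
  0+1 = 1
  0+1 = 1
  1+0 = 1
  1+0 = 1
  0+0 = 0
  0+0 = 0
  1+0 = 1
  0+0 = 0
  1+1 = 0 carry 1
  1+1+1 = 1 carry 1
  1+0+1 = 0 carry 1
  0+1+1 = 0 carry 1
  1+0+1 = 0 carry 1
  1+0+1 = 0 carry 1
  1+0+1 = 0 carry 1
  0+0+1 = 1
  0+0 = 0
  0+0 = 0
  0+1 = 1
  1+1 = 0 carry 1
  0+0+1 = 1
  1+1 = 0 carry 1
  0+0+1 = 1
  0+0 = 0
  1+1 = 0 carry 1
  0+1+1 = 0 carry 1
  0+1+1 = 0 carry 1
  0+0+1 = 1
  0+0 = 0
  0+0 = 0
  0+0 = 0
  1+0 = 1

0b100010000101010010000010010011111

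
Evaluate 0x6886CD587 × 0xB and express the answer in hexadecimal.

0x47DCAD2CCD

Multiply each base-16 digit by 11, carrying:
  7×11 = 77 → write D carry 4
  8×11+4 = 92 → write C carry 5
  5×11+5 = 60 → write C carry 3
  D×11+3 = 146 → write 2 carry 9
  C×11+9 = 141 → write D carry 8
  6×11+8 = 74 → write A carry 4
  8×11+4 = 92 → write C carry 5
  8×11+5 = 93 → write D carry 5
  6×11+5 = 71 → write 7 carry 4
  remaining carry: 4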